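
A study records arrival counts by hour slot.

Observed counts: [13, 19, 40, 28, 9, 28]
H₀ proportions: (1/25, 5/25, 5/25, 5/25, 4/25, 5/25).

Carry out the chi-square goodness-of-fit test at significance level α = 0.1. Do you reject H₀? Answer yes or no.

reject H₀: yes

n = 137; E_i = n·p_i = [5.48, 27.40, 27.40, 27.40, 21.92, 27.40]
χ² = (13−5.48)²/5.48 + (19−27.40)²/27.40 + (40−27.40)²/27.40 + (28−27.40)²/27.40 + (9−21.92)²/21.92 + (28−27.40)²/27.40 = 26.3303
df = 5
p-value (upper-tail) = 0.00008
At α=0.1: p < α → reject H₀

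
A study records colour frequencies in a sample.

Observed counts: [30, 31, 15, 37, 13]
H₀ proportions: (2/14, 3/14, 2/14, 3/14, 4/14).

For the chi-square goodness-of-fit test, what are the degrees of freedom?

degrees of freedom = 4

df = k − 1 = 5 − 1 = 4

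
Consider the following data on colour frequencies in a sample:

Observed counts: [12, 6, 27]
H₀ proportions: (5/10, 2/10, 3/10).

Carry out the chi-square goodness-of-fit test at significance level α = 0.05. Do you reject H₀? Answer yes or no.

reject H₀: yes

n = 45; E_i = n·p_i = [22.50, 9.00, 13.50]
χ² = (12−22.50)²/22.50 + (6−9.00)²/9.00 + (27−13.50)²/13.50 = 19.4000
df = 2
p-value (upper-tail) = 0.00006
At α=0.05: p < α → reject H₀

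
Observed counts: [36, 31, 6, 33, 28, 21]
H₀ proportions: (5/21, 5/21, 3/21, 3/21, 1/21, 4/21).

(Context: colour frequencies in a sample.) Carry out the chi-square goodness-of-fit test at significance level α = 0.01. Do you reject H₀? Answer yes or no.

n = 155; E_i = n·p_i = [36.90, 36.90, 22.14, 22.14, 7.38, 29.52]
χ² = (36−36.90)²/36.90 + (31−36.90)²/36.90 + (6−22.14)²/22.14 + (33−22.14)²/22.14 + (28−7.38)²/7.38 + (21−29.52)²/29.52 = 78.1203
df = 5
p-value (upper-tail) = 0.00000
At α=0.01: p < α → reject H₀

reject H₀: yes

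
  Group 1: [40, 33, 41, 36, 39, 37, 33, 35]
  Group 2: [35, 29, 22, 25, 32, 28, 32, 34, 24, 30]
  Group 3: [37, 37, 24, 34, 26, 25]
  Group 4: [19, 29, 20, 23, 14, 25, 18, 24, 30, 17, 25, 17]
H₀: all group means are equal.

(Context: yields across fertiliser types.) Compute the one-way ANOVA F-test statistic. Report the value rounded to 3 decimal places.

test statistic = 16.945

Group means [36.75, 29.10, 30.50, 21.75], grand mean 28.583
SSB = Σnᵢ(x̄ᵢ−x̄)² = 1118.600; SSW = ΣΣ(x−x̄ᵢ)² = 704.150
MSB = 1118.600/3 = 372.8667; MSW = 704.150/32 = 22.0047
F = MSB/MSW = 16.9449
df = (3, 32)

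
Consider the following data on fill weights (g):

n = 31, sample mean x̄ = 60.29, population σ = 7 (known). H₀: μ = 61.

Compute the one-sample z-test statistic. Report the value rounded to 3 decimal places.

SE = σ/√n = 7/√31 = 1.2572
z = (x̄−μ₀)/SE = (60.29−61)/1.2572 = -0.5647

test statistic = -0.565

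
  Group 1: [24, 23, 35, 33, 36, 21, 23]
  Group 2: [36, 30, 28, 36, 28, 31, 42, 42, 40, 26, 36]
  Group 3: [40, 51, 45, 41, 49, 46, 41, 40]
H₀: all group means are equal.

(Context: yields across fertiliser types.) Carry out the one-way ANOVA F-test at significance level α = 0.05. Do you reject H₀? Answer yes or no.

Group means [27.86, 34.09, 44.12], grand mean 35.500
SSB = Σnᵢ(x̄ᵢ−x̄)² = 1025.859; SSW = ΣΣ(x−x̄ᵢ)² = 718.641
MSB = 1025.859/2 = 512.9294; MSW = 718.641/23 = 31.2453
F = MSB/MSW = 16.4162
df = (2, 23)
p-value (upper-tail) = 0.00004
At α=0.05: p < α → reject H₀

reject H₀: yes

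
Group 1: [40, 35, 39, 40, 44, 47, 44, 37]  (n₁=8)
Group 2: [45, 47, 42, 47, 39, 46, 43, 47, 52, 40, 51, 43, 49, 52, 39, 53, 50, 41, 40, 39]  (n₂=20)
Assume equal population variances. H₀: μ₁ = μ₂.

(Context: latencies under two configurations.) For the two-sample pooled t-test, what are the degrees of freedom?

degrees of freedom = 26

df = n₁ + n₂ − 2 = 8 + 20 − 2 = 26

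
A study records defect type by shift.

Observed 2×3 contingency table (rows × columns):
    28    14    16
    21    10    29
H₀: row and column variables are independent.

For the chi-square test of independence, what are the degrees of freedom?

df = (r−1)(c−1) = (2−1)·(3−1) = 2

degrees of freedom = 2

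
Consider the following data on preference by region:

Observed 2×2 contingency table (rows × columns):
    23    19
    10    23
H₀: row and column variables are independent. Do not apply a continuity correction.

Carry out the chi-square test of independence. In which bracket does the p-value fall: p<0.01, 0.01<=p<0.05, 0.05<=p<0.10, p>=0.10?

p-value bracket: 0.01<=p<0.05

Row totals [42, 33], col totals [33, 42], n=75
χ² = (23−18.48)²/18.48 + (19−23.52)²/23.52 + (10−14.52)²/14.52 + (23−18.48)²/18.48 = 4.4868
df = 1
p-value (upper-tail) = 0.03416
→ bracket: 0.01<=p<0.05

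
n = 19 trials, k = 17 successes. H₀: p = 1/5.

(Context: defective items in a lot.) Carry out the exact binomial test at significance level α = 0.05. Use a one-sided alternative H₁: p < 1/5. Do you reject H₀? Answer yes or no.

Exact binomial: n=19, k=17, p₀=1/5=0.2000
P(X≤17) from Σ C(n,i)·p₀^i·(1−p₀)^(n−i)
p-value (one-sided, H₁ less) = 1.00000
At α=0.05: p ≥ α → fail to reject H₀

reject H₀: no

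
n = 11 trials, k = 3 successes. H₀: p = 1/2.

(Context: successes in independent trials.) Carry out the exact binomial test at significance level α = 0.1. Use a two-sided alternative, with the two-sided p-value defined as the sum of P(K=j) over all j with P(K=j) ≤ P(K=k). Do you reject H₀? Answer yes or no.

Exact binomial: n=11, k=3, p₀=1/2=0.5000
P(X=j) = C(n,j)·p₀^j·(1−p₀)^(n−j); p = Σ P(X=j) over j with P(X=j) ≤ P(X=3)
p-value (two-sided) = 0.22656
At α=0.1: p ≥ α → fail to reject H₀

reject H₀: no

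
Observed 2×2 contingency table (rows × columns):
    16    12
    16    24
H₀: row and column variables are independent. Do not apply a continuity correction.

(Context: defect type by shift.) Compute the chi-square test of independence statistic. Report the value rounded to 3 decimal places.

Row totals [28, 40], col totals [32, 36], n=68
χ² = (16−13.18)²/13.18 + (12−14.82)²/14.82 + (16−18.82)²/18.82 + (24−21.18)²/21.18 = 1.9429
df = 1

test statistic = 1.943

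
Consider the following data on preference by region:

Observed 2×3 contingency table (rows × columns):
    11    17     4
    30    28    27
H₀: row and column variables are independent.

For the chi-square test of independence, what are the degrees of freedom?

df = (r−1)(c−1) = (2−1)·(3−1) = 2

degrees of freedom = 2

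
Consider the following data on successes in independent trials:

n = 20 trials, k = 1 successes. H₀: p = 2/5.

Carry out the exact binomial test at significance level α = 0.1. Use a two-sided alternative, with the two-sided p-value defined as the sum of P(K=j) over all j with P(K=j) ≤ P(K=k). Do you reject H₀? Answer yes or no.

reject H₀: yes

Exact binomial: n=20, k=1, p₀=2/5=0.4000
P(X=j) = C(n,j)·p₀^j·(1−p₀)^(n−j); p = Σ P(X=j) over j with P(X=j) ≤ P(X=1)
p-value (two-sided) = 0.00084
At α=0.1: p < α → reject H₀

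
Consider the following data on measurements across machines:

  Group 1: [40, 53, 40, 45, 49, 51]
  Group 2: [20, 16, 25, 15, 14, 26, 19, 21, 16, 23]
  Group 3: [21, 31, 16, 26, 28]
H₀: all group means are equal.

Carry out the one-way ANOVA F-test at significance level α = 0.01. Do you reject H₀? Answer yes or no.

reject H₀: yes

Group means [46.33, 19.50, 24.40], grand mean 28.333
SSB = Σnᵢ(x̄ᵢ−x̄)² = 2801.633; SSW = ΣΣ(x−x̄ᵢ)² = 459.033
MSB = 2801.633/2 = 1400.8167; MSW = 459.033/18 = 25.5019
F = MSB/MSW = 54.9300
df = (2, 18)
p-value (upper-tail) = 0.00000
At α=0.01: p < α → reject H₀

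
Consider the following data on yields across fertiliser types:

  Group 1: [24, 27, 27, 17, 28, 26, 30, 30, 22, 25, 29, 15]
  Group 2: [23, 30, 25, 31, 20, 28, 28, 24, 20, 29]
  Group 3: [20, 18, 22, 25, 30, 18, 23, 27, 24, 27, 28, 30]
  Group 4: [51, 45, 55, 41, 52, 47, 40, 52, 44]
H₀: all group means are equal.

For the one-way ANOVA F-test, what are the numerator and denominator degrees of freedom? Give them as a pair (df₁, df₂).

degrees of freedom = [3, 39]

k = 4 groups, N = 43 total
df = (k−1, N−k) = (4−1, 43−4) = (3, 39)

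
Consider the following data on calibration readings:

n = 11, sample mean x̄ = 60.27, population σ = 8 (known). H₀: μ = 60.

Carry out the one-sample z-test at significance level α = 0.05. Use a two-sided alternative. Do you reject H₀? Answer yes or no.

SE = σ/√n = 8/√11 = 2.4121
z = (x̄−μ₀)/SE = (60.27−60)/2.4121 = 0.1119
p-value (two-sided) = 0.91087
At α=0.05: p ≥ α → fail to reject H₀

reject H₀: no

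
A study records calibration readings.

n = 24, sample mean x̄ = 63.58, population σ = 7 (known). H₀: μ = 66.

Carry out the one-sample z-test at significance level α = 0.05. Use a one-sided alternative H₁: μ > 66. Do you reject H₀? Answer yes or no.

reject H₀: no

SE = σ/√n = 7/√24 = 1.4289
z = (x̄−μ₀)/SE = (63.58−66)/1.4289 = -1.6936
p-value (one-sided, H₁ greater) = 0.95483
At α=0.05: p ≥ α → fail to reject H₀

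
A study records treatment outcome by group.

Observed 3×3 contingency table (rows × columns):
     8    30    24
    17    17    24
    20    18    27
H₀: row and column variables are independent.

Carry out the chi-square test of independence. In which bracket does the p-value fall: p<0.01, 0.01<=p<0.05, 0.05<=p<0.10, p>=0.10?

p-value bracket: 0.01<=p<0.05

Row totals [62, 58, 65], col totals [45, 65, 75], n=185
χ² = (8−15.08)²/15.08 + (30−21.78)²/21.78 + (24−25.14)²/25.14 + (17−14.11)²/14.11 + (17−20.38)²/20.38 + (24−23.51)²/23.51 + (20−15.81)²/15.81 + (18−22.84)²/22.84 + (27−26.35)²/26.35 = 9.7887
df = 4
p-value (upper-tail) = 0.04414
→ bracket: 0.01<=p<0.05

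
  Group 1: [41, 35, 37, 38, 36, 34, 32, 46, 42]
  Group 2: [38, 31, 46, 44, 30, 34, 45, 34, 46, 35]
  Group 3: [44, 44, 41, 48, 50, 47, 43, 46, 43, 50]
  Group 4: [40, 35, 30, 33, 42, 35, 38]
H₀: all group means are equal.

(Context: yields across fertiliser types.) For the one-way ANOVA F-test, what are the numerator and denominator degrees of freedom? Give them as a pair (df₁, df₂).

k = 4 groups, N = 36 total
df = (k−1, N−k) = (4−1, 36−4) = (3, 32)

degrees of freedom = [3, 32]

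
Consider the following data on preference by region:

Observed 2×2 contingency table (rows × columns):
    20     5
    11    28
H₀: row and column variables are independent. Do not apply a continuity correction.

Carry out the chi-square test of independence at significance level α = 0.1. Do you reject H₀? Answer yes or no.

Row totals [25, 39], col totals [31, 33], n=64
χ² = (20−12.11)²/12.11 + (5−12.89)²/12.89 + (11−18.89)²/18.89 + (28−20.11)²/20.11 = 16.3637
df = 1
p-value (upper-tail) = 0.00005
At α=0.1: p < α → reject H₀

reject H₀: yes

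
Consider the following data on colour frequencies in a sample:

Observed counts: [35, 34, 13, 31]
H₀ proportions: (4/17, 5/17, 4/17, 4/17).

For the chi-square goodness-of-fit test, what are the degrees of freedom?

degrees of freedom = 3

df = k − 1 = 4 − 1 = 3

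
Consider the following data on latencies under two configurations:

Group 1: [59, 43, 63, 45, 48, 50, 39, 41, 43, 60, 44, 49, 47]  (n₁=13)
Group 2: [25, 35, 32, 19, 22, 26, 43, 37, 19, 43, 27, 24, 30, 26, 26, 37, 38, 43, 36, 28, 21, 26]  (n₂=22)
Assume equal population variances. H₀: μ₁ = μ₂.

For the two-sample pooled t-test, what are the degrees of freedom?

df = n₁ + n₂ − 2 = 13 + 22 − 2 = 33

degrees of freedom = 33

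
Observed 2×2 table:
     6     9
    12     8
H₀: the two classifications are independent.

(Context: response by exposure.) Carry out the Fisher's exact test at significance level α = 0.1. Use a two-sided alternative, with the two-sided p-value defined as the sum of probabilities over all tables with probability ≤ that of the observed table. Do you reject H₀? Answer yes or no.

Margins: r₁=15, r₂=20, c₁=18, c₂=17, n=35
p_obs = C(15,6)·C(20,12)/C(35,18); sum pmf over tables with pmf ≤ p_obs
p-value (two-sided) = 0.31453
At α=0.1: p ≥ α → fail to reject H₀

reject H₀: no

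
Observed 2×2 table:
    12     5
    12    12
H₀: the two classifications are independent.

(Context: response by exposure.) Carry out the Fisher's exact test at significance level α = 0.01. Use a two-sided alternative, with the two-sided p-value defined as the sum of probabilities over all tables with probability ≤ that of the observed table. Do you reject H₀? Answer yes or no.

reject H₀: no

Margins: r₁=17, r₂=24, c₁=24, c₂=17, n=41
p_obs = C(17,12)·C(24,12)/C(41,24); sum pmf over tables with pmf ≤ p_obs
p-value (two-sided) = 0.21694
At α=0.01: p ≥ α → fail to reject H₀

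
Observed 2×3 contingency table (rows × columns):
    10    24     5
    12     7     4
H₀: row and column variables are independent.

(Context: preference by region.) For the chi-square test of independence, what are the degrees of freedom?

df = (r−1)(c−1) = (2−1)·(3−1) = 2

degrees of freedom = 2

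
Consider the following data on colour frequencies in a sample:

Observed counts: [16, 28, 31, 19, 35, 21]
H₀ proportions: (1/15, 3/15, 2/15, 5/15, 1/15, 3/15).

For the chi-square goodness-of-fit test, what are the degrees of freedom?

degrees of freedom = 5

df = k − 1 = 6 − 1 = 5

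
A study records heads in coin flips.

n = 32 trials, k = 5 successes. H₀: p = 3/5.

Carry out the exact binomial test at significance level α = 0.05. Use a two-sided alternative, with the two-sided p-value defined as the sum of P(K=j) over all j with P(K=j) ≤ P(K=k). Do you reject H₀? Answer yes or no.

Exact binomial: n=32, k=5, p₀=3/5=0.6000
P(X=j) = C(n,j)·p₀^j·(1−p₀)^(n−j); p = Σ P(X=j) over j with P(X=j) ≤ P(X=5)
p-value (two-sided) = 0.00000
At α=0.05: p < α → reject H₀

reject H₀: yes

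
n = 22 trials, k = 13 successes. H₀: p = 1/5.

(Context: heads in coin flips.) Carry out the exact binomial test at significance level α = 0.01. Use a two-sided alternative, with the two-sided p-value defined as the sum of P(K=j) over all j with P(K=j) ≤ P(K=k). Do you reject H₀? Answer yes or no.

Exact binomial: n=22, k=13, p₀=1/5=0.2000
P(X=j) = C(n,j)·p₀^j·(1−p₀)^(n−j); p = Σ P(X=j) over j with P(X=j) ≤ P(X=13)
p-value (two-sided) = 0.00006
At α=0.01: p < α → reject H₀

reject H₀: yes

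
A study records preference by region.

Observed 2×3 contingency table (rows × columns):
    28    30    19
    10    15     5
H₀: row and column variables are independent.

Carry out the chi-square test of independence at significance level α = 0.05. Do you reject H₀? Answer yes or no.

reject H₀: no

Row totals [77, 30], col totals [38, 45, 24], n=107
χ² = (28−27.35)²/27.35 + (30−32.38)²/32.38 + (19−17.27)²/17.27 + (10−10.65)²/10.65 + (15−12.62)²/12.62 + (5−6.73)²/6.73 = 1.2987
df = 2
p-value (upper-tail) = 0.52239
At α=0.05: p ≥ α → fail to reject H₀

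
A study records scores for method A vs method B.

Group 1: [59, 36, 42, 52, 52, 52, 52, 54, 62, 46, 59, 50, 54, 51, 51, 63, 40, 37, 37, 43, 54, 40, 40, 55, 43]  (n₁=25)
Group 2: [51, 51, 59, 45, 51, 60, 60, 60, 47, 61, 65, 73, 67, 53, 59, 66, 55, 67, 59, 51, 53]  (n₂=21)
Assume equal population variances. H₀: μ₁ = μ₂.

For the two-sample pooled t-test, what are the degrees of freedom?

degrees of freedom = 44

df = n₁ + n₂ − 2 = 25 + 21 − 2 = 44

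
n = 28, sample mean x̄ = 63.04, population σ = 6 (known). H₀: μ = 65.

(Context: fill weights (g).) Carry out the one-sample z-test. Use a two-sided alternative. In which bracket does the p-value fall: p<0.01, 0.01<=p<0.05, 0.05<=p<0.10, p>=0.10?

SE = σ/√n = 6/√28 = 1.1339
z = (x̄−μ₀)/SE = (63.04−65)/1.1339 = -1.7286
p-value (two-sided) = 0.08389
→ bracket: 0.05<=p<0.10

p-value bracket: 0.05<=p<0.10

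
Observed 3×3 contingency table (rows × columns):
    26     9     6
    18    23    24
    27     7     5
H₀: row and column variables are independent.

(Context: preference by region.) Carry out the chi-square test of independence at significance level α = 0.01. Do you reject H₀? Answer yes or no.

reject H₀: yes

Row totals [41, 65, 39], col totals [71, 39, 35], n=145
χ² = (26−20.08)²/20.08 + (9−11.03)²/11.03 + (6−9.90)²/9.90 + (18−31.83)²/31.83 + (23−17.48)²/17.48 + (24−15.69)²/15.69 + (27−19.10)²/19.10 + (7−10.49)²/10.49 + (5−9.41)²/9.41 = 22.3068
df = 4
p-value (upper-tail) = 0.00017
At α=0.01: p < α → reject H₀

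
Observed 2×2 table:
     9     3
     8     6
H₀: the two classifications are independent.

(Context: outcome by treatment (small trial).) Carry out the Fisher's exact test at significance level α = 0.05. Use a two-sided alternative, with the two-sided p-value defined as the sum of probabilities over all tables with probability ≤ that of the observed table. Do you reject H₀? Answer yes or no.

Margins: r₁=12, r₂=14, c₁=17, c₂=9, n=26
p_obs = C(12,9)·C(14,8)/C(26,17); sum pmf over tables with pmf ≤ p_obs
p-value (two-sided) = 0.42911
At α=0.05: p ≥ α → fail to reject H₀

reject H₀: no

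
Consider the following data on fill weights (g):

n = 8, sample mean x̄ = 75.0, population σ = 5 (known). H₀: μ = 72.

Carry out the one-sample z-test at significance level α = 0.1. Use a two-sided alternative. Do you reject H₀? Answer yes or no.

reject H₀: yes

SE = σ/√n = 5/√8 = 1.7678
z = (x̄−μ₀)/SE = (75.0−72)/1.7678 = 1.6971
p-value (two-sided) = 0.08969
At α=0.1: p < α → reject H₀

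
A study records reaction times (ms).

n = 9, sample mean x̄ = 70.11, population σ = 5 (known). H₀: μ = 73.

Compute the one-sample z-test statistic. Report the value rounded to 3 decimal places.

SE = σ/√n = 5/√9 = 1.6667
z = (x̄−μ₀)/SE = (70.11−73)/1.6667 = -1.7340

test statistic = -1.734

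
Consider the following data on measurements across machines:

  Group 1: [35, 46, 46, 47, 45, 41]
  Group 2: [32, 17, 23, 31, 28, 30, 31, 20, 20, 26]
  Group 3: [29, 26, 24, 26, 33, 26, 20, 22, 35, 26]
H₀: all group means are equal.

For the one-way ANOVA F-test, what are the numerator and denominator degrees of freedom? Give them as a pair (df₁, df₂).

degrees of freedom = [2, 23]

k = 3 groups, N = 26 total
df = (k−1, N−k) = (3−1, 26−3) = (2, 23)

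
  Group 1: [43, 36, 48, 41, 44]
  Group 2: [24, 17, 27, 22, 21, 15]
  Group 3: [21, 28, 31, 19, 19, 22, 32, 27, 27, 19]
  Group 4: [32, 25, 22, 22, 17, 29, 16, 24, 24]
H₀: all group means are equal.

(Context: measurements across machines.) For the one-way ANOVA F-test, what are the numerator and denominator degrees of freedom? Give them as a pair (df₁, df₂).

degrees of freedom = [3, 26]

k = 4 groups, N = 30 total
df = (k−1, N−k) = (4−1, 30−4) = (3, 26)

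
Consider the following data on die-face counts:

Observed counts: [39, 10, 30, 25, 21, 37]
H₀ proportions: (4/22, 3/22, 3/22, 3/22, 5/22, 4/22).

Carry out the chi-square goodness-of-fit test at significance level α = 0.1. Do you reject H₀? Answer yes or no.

n = 162; E_i = n·p_i = [29.45, 22.09, 22.09, 22.09, 36.82, 29.45]
χ² = (39−29.45)²/29.45 + (10−22.09)²/22.09 + (30−22.09)²/22.09 + (25−22.09)²/22.09 + (21−36.82)²/36.82 + (37−29.45)²/29.45 = 21.6547
df = 5
p-value (upper-tail) = 0.00061
At α=0.1: p < α → reject H₀

reject H₀: yes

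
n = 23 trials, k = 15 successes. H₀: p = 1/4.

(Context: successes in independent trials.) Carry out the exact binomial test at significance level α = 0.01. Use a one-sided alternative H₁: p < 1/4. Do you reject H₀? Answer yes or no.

reject H₀: no

Exact binomial: n=23, k=15, p₀=1/4=0.2500
P(X≤15) from Σ C(n,i)·p₀^i·(1−p₀)^(n−i)
p-value (one-sided, H₁ less) = 0.99999
At α=0.01: p ≥ α → fail to reject H₀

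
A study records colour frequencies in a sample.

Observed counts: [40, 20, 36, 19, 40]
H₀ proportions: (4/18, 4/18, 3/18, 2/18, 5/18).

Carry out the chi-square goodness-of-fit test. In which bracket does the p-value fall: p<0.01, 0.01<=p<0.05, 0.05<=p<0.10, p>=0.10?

p-value bracket: 0.01<=p<0.05

n = 155; E_i = n·p_i = [34.44, 34.44, 25.83, 17.22, 43.06]
χ² = (40−34.44)²/34.44 + (20−34.44)²/34.44 + (36−25.83)²/25.83 + (19−17.22)²/17.22 + (40−43.06)²/43.06 = 11.3548
df = 4
p-value (upper-tail) = 0.02285
→ bracket: 0.01<=p<0.05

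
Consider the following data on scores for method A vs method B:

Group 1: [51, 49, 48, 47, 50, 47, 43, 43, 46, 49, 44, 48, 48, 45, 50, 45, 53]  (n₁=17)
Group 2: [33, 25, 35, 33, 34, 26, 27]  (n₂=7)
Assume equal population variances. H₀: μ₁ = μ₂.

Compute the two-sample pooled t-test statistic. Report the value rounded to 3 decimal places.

x̄₁=47.412, s₁=2.830, n₁=17
x̄₂=30.429, s₂=4.237, n₂=7
s_p² = [16·2.830² + 6·4.237²]/22 = 10.7196
SE = √(s_p²·(1/17+1/7)) = 1.4704
t = (47.412−30.429)/1.4704 = 11.5504
df = 22

test statistic = 11.550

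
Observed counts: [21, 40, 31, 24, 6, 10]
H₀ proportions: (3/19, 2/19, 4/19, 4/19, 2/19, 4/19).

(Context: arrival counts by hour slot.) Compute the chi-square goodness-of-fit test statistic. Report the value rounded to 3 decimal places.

n = 132; E_i = n·p_i = [20.84, 13.89, 27.79, 27.79, 13.89, 27.79]
χ² = (21−20.84)²/20.84 + (40−13.89)²/13.89 + (31−27.79)²/27.79 + (24−27.79)²/27.79 + (6−13.89)²/13.89 + (10−27.79)²/27.79 = 65.8087
df = 5

test statistic = 65.809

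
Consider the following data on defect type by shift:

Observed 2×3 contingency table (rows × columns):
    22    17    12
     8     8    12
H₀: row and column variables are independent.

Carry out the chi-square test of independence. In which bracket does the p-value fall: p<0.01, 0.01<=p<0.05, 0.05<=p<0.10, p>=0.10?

Row totals [51, 28], col totals [30, 25, 24], n=79
χ² = (22−19.37)²/19.37 + (17−16.14)²/16.14 + (12−15.49)²/15.49 + (8−10.63)²/10.63 + (8−8.86)²/8.86 + (12−8.51)²/8.51 = 3.3621
df = 2
p-value (upper-tail) = 0.18618
→ bracket: p>=0.10

p-value bracket: p>=0.10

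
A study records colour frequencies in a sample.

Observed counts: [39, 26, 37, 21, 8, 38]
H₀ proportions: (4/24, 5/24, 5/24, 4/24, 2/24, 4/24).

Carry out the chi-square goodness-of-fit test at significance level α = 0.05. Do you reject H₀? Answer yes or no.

reject H₀: yes

n = 169; E_i = n·p_i = [28.17, 35.21, 35.21, 28.17, 14.08, 28.17]
χ² = (39−28.17)²/28.17 + (26−35.21)²/35.21 + (37−35.21)²/35.21 + (21−28.17)²/28.17 + (8−14.08)²/14.08 + (38−28.17)²/28.17 = 14.5503
df = 5
p-value (upper-tail) = 0.01247
At α=0.05: p < α → reject H₀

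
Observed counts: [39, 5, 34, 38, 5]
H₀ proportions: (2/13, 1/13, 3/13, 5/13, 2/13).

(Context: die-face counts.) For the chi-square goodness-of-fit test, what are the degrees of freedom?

df = k − 1 = 5 − 1 = 4

degrees of freedom = 4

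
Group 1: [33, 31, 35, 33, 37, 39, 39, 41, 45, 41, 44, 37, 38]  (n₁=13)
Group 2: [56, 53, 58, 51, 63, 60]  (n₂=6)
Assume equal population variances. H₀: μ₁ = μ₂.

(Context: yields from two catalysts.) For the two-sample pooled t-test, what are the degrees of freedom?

degrees of freedom = 17

df = n₁ + n₂ − 2 = 13 + 6 − 2 = 17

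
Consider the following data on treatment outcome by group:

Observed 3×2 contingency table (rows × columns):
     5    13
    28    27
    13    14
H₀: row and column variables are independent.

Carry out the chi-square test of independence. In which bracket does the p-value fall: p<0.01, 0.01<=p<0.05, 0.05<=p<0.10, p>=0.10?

p-value bracket: p>=0.10

Row totals [18, 55, 27], col totals [46, 54], n=100
χ² = (5−8.28)²/8.28 + (13−9.72)²/9.72 + (28−25.30)²/25.30 + (27−29.70)²/29.70 + (13−12.42)²/12.42 + (14−14.58)²/14.58 = 2.9899
df = 2
p-value (upper-tail) = 0.22426
→ bracket: p>=0.10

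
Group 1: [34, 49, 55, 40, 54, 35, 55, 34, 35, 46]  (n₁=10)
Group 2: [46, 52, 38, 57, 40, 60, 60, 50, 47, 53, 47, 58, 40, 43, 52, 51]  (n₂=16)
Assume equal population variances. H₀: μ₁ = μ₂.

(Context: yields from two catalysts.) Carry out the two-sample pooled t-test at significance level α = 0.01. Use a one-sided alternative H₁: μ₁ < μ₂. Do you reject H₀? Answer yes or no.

x̄₁=43.700, s₁=9.117, n₁=10
x̄₂=49.625, s₂=7.098, n₂=16
s_p² = [9·9.117² + 15·7.098²]/24 = 62.6604
SE = √(s_p²·(1/10+1/16)) = 3.1910
t = (43.700−49.625)/3.1910 = -1.8568
df = 24
p-value (one-sided, H₁ less) = 0.03783
At α=0.01: p ≥ α → fail to reject H₀

reject H₀: no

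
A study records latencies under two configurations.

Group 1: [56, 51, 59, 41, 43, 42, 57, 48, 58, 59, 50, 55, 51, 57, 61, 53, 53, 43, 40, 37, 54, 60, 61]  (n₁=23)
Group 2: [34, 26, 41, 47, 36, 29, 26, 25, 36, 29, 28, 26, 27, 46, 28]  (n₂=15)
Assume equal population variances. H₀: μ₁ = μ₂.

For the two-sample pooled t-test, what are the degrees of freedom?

df = n₁ + n₂ − 2 = 23 + 15 − 2 = 36

degrees of freedom = 36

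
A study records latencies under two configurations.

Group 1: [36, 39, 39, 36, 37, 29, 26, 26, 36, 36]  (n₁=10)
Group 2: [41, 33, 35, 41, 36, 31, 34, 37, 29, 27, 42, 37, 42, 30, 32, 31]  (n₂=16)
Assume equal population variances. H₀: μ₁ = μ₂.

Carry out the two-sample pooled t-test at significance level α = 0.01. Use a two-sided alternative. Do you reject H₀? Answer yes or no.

reject H₀: no

x̄₁=34.000, s₁=5.033, n₁=10
x̄₂=34.875, s₂=4.829, n₂=16
s_p² = [9·5.033² + 15·4.829²]/24 = 24.0729
SE = √(s_p²·(1/10+1/16)) = 1.9778
t = (34.000−34.875)/1.9778 = -0.4424
df = 24
p-value (two-sided) = 0.66216
At α=0.01: p ≥ α → fail to reject H₀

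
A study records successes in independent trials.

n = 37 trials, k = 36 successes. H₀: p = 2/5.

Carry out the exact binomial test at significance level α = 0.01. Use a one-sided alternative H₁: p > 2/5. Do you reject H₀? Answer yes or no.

reject H₀: yes

Exact binomial: n=37, k=36, p₀=2/5=0.4000
P(X≥36) from Σ C(n,i)·p₀^i·(1−p₀)^(n−i)
p-value (one-sided, H₁ greater) = 0.00000
At α=0.01: p < α → reject H₀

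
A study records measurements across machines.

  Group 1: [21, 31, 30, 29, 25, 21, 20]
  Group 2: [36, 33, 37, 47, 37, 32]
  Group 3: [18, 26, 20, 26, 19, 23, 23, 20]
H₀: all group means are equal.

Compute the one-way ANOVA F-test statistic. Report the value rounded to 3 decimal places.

test statistic = 21.780

Group means [25.29, 37.00, 21.88], grand mean 27.333
SSB = Σnᵢ(x̄ᵢ−x̄)² = 828.363; SSW = ΣΣ(x−x̄ᵢ)² = 342.304
MSB = 828.363/2 = 414.1815; MSW = 342.304/18 = 19.0169
F = MSB/MSW = 21.7797
df = (2, 18)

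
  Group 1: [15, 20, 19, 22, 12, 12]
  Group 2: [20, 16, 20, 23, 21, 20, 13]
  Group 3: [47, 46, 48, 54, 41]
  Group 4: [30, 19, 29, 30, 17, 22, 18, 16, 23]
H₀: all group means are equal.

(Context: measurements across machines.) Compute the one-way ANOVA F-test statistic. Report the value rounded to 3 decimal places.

test statistic = 48.195

Group means [16.67, 19.00, 47.20, 22.67], grand mean 24.926
SSB = Σnᵢ(x̄ᵢ−x̄)² = 3181.719; SSW = ΣΣ(x−x̄ᵢ)² = 506.133
MSB = 3181.719/3 = 1060.5728; MSW = 506.133/23 = 22.0058
F = MSB/MSW = 48.1952
df = (3, 23)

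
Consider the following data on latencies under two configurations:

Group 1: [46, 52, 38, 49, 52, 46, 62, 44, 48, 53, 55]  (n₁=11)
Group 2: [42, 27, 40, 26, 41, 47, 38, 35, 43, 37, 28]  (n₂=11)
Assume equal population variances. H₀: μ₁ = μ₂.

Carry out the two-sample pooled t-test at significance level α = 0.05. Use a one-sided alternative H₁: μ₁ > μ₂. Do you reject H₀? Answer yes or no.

x̄₁=49.545, s₁=6.330, n₁=11
x̄₂=36.727, s₂=7.016, n₂=11
s_p² = [10·6.330² + 10·7.016²]/20 = 44.6455
SE = √(s_p²·(1/11+1/11)) = 2.8491
t = (49.545−36.727)/2.8491 = 4.4990
df = 20
p-value (one-sided, H₁ greater) = 0.00011
At α=0.05: p < α → reject H₀

reject H₀: yes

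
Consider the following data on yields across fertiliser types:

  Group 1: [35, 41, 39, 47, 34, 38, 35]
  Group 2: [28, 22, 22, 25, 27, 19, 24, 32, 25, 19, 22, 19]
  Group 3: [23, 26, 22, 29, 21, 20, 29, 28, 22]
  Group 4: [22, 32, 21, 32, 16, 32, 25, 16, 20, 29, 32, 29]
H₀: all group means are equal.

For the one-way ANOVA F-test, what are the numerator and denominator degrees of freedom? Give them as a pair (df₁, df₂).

k = 4 groups, N = 40 total
df = (k−1, N−k) = (4−1, 40−4) = (3, 36)

degrees of freedom = [3, 36]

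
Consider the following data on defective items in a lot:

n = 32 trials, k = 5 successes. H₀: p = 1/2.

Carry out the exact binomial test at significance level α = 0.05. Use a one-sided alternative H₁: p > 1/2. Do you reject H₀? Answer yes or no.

reject H₀: no

Exact binomial: n=32, k=5, p₀=1/2=0.5000
P(X≥5) from Σ C(n,i)·p₀^i·(1−p₀)^(n−i)
p-value (one-sided, H₁ greater) = 0.99999
At α=0.05: p ≥ α → fail to reject H₀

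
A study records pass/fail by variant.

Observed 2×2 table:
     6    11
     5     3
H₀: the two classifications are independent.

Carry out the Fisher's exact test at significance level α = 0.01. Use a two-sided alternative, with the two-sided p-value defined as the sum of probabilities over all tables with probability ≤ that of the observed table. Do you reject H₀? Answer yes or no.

reject H₀: no

Margins: r₁=17, r₂=8, c₁=11, c₂=14, n=25
p_obs = C(17,6)·C(8,5)/C(25,11); sum pmf over tables with pmf ≤ p_obs
p-value (two-sided) = 0.38917
At α=0.01: p ≥ α → fail to reject H₀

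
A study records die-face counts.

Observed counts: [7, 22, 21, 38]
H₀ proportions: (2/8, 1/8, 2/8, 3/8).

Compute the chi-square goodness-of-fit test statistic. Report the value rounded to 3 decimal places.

test statistic = 22.030

n = 88; E_i = n·p_i = [22.00, 11.00, 22.00, 33.00]
χ² = (7−22.00)²/22.00 + (22−11.00)²/11.00 + (21−22.00)²/22.00 + (38−33.00)²/33.00 = 22.0303
df = 3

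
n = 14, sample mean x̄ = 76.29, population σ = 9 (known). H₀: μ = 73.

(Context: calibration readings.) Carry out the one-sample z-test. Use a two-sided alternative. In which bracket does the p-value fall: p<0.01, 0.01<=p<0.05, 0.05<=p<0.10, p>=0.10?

SE = σ/√n = 9/√14 = 2.4054
z = (x̄−μ₀)/SE = (76.29−73)/2.4054 = 1.3678
p-value (two-sided) = 0.17138
→ bracket: p>=0.10

p-value bracket: p>=0.10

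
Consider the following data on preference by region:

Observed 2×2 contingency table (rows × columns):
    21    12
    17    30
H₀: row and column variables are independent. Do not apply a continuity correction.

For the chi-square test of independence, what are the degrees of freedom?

df = (r−1)(c−1) = (2−1)·(2−1) = 1

degrees of freedom = 1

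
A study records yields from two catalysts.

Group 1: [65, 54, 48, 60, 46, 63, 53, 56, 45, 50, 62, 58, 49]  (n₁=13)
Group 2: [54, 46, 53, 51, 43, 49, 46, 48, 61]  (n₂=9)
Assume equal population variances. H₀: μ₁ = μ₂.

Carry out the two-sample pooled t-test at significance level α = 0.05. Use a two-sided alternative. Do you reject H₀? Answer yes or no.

x̄₁=54.538, s₁=6.716, n₁=13
x̄₂=50.111, s₂=5.395, n₂=9
s_p² = [12·6.716² + 8·5.395²]/20 = 38.7060
SE = √(s_p²·(1/13+1/9)) = 2.6978
t = (54.538−50.111)/2.6978 = 1.6411
df = 20
p-value (two-sided) = 0.11641
At α=0.05: p ≥ α → fail to reject H₀

reject H₀: no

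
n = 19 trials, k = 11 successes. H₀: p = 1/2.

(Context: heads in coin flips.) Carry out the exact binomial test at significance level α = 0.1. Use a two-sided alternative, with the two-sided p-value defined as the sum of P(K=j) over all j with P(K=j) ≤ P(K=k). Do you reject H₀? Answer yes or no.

reject H₀: no

Exact binomial: n=19, k=11, p₀=1/2=0.5000
P(X=j) = C(n,j)·p₀^j·(1−p₀)^(n−j); p = Σ P(X=j) over j with P(X=j) ≤ P(X=11)
p-value (two-sided) = 0.64761
At α=0.1: p ≥ α → fail to reject H₀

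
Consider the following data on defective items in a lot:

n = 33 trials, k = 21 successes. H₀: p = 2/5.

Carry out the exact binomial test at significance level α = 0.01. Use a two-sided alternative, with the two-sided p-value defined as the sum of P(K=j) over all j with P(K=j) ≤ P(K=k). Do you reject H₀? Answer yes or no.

Exact binomial: n=33, k=21, p₀=2/5=0.4000
P(X=j) = C(n,j)·p₀^j·(1−p₀)^(n−j); p = Σ P(X=j) over j with P(X=j) ≤ P(X=21)
p-value (two-sided) = 0.00714
At α=0.01: p < α → reject H₀

reject H₀: yes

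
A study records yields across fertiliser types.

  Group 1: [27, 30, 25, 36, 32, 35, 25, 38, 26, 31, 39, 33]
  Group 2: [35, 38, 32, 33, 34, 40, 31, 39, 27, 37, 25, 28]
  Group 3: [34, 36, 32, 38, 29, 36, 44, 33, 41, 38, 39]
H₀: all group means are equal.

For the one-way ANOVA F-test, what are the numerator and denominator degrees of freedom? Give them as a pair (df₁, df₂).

k = 3 groups, N = 35 total
df = (k−1, N−k) = (3−1, 35−3) = (2, 32)

degrees of freedom = [2, 32]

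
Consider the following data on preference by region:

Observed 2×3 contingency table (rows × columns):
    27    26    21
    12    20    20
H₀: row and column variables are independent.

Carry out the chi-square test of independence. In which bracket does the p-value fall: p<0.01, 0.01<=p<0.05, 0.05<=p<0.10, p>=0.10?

p-value bracket: p>=0.10

Row totals [74, 52], col totals [39, 46, 41], n=126
χ² = (27−22.90)²/22.90 + (26−27.02)²/27.02 + (21−24.08)²/24.08 + (12−16.10)²/16.10 + (20−18.98)²/18.98 + (20−16.92)²/16.92 = 2.8210
df = 2
p-value (upper-tail) = 0.24403
→ bracket: p>=0.10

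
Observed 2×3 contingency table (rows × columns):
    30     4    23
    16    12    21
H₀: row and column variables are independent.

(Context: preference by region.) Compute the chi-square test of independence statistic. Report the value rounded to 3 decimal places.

Row totals [57, 49], col totals [46, 16, 44], n=106
χ² = (30−24.74)²/24.74 + (4−8.60)²/8.60 + (23−23.66)²/23.66 + (16−21.26)²/21.26 + (12−7.40)²/7.40 + (21−20.34)²/20.34 = 7.7924
df = 2

test statistic = 7.792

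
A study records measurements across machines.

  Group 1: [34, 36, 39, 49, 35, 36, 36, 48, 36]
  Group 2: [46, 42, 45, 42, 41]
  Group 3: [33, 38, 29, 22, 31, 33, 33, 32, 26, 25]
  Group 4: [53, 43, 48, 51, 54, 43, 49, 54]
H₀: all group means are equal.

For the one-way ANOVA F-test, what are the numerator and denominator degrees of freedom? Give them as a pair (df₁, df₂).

degrees of freedom = [3, 28]

k = 4 groups, N = 32 total
df = (k−1, N−k) = (4−1, 32−4) = (3, 28)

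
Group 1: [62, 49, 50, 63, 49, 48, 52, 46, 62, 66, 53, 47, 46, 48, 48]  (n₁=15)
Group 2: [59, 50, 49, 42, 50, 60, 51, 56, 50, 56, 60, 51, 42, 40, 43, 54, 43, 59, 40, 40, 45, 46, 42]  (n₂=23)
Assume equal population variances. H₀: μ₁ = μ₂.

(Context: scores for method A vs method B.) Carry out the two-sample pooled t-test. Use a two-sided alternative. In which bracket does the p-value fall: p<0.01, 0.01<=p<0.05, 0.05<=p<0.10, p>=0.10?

x̄₁=52.600, s₁=6.967, n₁=15
x̄₂=49.043, s₂=6.951, n₂=23
s_p² = [14·6.967² + 22·6.951²]/36 = 48.4043
SE = √(s_p²·(1/15+1/23)) = 2.3090
t = (52.600−49.043)/2.3090 = 1.5403
df = 36
p-value (two-sided) = 0.13224
→ bracket: p>=0.10

p-value bracket: p>=0.10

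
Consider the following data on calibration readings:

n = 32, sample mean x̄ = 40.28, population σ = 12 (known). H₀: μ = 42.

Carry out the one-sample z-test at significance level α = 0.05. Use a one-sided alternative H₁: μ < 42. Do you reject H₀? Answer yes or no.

reject H₀: no

SE = σ/√n = 12/√32 = 2.1213
z = (x̄−μ₀)/SE = (40.28−42)/2.1213 = -0.8108
p-value (one-sided, H₁ less) = 0.20874
At α=0.05: p ≥ α → fail to reject H₀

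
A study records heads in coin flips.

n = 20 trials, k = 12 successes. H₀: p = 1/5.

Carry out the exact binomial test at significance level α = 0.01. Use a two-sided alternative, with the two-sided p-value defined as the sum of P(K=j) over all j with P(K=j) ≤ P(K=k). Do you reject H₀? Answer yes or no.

Exact binomial: n=20, k=12, p₀=1/5=0.2000
P(X=j) = C(n,j)·p₀^j·(1−p₀)^(n−j); p = Σ P(X=j) over j with P(X=j) ≤ P(X=12)
p-value (two-sided) = 0.00010
At α=0.01: p < α → reject H₀

reject H₀: yes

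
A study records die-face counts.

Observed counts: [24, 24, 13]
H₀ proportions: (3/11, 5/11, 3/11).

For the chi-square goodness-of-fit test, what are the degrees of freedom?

degrees of freedom = 2

df = k − 1 = 3 − 1 = 2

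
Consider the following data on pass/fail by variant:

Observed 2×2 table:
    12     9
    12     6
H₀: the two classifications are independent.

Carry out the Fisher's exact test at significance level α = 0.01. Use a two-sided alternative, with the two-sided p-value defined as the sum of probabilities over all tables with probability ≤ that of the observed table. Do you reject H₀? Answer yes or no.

reject H₀: no

Margins: r₁=21, r₂=18, c₁=24, c₂=15, n=39
p_obs = C(21,12)·C(18,12)/C(39,24); sum pmf over tables with pmf ≤ p_obs
p-value (two-sided) = 0.74242
At α=0.01: p ≥ α → fail to reject H₀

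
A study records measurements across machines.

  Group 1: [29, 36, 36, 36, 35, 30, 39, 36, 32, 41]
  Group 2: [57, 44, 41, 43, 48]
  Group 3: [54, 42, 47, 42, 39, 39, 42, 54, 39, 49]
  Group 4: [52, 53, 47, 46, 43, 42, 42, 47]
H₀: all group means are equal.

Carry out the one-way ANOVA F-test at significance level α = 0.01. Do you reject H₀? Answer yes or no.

reject H₀: yes

Group means [35.00, 46.60, 44.70, 46.50], grand mean 42.485
SSB = Σnᵢ(x̄ᵢ−x̄)² = 822.942; SSW = ΣΣ(x−x̄ᵢ)² = 729.300
MSB = 822.942/3 = 274.3141; MSW = 729.300/29 = 25.1483
F = MSB/MSW = 10.9079
df = (3, 29)
p-value (upper-tail) = 0.00006
At α=0.01: p < α → reject H₀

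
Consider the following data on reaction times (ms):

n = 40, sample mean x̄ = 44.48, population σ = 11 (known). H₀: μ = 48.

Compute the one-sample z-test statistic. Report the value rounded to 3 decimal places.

test statistic = -2.024

SE = σ/√n = 11/√40 = 1.7393
z = (x̄−μ₀)/SE = (44.48−48)/1.7393 = -2.0239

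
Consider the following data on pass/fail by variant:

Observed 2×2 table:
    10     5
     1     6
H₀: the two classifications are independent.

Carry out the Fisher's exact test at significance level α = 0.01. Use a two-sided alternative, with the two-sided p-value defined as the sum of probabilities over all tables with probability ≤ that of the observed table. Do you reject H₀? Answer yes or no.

reject H₀: no

Margins: r₁=15, r₂=7, c₁=11, c₂=11, n=22
p_obs = C(15,10)·C(7,1)/C(22,11); sum pmf over tables with pmf ≤ p_obs
p-value (two-sided) = 0.06347
At α=0.01: p ≥ α → fail to reject H₀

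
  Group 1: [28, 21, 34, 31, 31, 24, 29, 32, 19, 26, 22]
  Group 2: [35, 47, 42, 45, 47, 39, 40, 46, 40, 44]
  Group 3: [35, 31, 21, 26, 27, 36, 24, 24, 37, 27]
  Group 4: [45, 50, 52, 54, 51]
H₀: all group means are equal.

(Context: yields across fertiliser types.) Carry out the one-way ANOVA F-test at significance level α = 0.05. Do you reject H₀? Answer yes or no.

reject H₀: yes

Group means [27.00, 42.50, 28.80, 50.40], grand mean 35.056
SSB = Σnᵢ(x̄ᵢ−x̄)² = 2836.589; SSW = ΣΣ(x−x̄ᵢ)² = 717.300
MSB = 2836.589/3 = 945.5296; MSW = 717.300/32 = 22.4156
F = MSB/MSW = 42.1817
df = (3, 32)
p-value (upper-tail) = 0.00000
At α=0.05: p < α → reject H₀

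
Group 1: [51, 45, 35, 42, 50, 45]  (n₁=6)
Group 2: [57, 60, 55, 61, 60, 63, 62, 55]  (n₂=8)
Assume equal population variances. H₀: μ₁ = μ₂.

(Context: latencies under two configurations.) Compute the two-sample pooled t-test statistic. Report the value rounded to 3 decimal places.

test statistic = -6.034

x̄₁=44.667, s₁=5.820, n₁=6
x̄₂=59.125, s₂=3.091, n₂=8
s_p² = [5·5.820² + 7·3.091²]/12 = 19.6840
SE = √(s_p²·(1/6+1/8)) = 2.3961
t = (44.667−59.125)/2.3961 = -6.0342
df = 12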